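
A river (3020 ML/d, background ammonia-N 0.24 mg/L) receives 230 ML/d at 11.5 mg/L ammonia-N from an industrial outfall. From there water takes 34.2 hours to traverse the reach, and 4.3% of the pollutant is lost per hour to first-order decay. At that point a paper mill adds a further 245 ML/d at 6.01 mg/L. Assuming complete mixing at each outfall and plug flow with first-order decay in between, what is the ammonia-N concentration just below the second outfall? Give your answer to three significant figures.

Flow-weighted average: C = (3020·0.2400 + 230.0·11.50) / 3250 = 3370/3250 = 1.037 mg/L; combined flow 3250 ML/d.
4.3%/h lost → k = −ln(1 − 0.043) = 0.04395 h⁻¹.
First-order decay: C = 1.037·exp(−k·t) = 1.037·0.2224 = 0.2306 mg/L.
At the second outfall, C = (3250·0.2306 + 245.0·6.010) / (3250 + 245.0) = 0.6358 mg/L.

0.636 mg/L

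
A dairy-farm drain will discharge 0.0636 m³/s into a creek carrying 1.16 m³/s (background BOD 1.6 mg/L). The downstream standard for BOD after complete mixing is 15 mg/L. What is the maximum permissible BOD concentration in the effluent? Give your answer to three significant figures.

259 mg/L

At the limit, (Qr·Cr + Qe·Cₑ)/(Qr + Qe) = 15:
Cₑ = (1.224·15 − 1.160·1.600) / 0.06360 = 259.4 mg/L.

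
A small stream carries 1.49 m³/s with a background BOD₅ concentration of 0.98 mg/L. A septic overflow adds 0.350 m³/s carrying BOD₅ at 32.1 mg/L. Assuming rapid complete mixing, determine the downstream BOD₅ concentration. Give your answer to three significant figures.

Flow-weighted average: C = (1.490·0.9800 + 0.3500·32.10) / 1.840 = 12.70/1.840 = 6.900 mg/L.

6.90 mg/L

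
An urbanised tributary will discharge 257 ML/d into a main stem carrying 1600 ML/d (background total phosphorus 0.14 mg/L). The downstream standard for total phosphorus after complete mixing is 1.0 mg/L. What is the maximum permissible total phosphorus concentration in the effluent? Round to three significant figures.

At the limit, (Qr·Cr + Qe·Cₑ)/(Qr + Qe) = 1.0:
Cₑ = (1857·1.0 − 1600·0.1400) / 257.0 = 6.354 mg/L.

6.35 mg/L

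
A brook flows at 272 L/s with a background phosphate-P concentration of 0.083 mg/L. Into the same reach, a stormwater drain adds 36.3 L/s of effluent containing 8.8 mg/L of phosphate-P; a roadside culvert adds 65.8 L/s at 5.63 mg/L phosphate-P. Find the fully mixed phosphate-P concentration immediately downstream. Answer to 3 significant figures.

1.90 mg/L

Mass balance: C = (272.0·0.08300 + 36.30·8.800 + 65.80·5.630) / 374.1 = 712.5/374.1 = 1.904 mg/L.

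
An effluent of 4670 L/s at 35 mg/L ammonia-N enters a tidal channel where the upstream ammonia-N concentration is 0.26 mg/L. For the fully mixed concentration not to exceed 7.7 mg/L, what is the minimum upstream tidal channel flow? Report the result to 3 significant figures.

Set C_mix = 7.7: (Q·0.2600 + 4670·35.00) / (Q + 4670) = 7.7
→ Q = 4670·(35.00 − 7.7)/(7.7 − 0.2600) = 17140 L/s.

17100 L/s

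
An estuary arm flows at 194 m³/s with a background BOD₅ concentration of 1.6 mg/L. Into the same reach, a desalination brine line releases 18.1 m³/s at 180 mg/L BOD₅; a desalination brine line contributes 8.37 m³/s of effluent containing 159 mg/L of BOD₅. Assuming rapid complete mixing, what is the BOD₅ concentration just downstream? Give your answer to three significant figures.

22.2 mg/L

Mass balance: C = (194.0·1.600 + 18.10·180.0 + 8.370·159.0) / 220.5 = 4899/220.5 = 22.22 mg/L.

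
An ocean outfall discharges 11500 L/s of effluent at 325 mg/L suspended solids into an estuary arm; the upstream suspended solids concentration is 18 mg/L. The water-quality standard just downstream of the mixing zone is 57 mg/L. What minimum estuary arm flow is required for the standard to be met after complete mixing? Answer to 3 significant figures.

79000 L/s

Set C_mix = 57: (Q·18.00 + 11500·325.0) / (Q + 11500) = 57
→ Q = 11500·(325.0 − 57)/(57 − 18.00) = 79030 L/s.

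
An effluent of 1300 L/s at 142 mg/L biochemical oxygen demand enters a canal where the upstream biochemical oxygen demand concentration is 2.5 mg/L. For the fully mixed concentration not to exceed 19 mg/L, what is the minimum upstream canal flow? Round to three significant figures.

Set C_mix = 19: (Q·2.500 + 1300·142.0) / (Q + 1300) = 19
→ Q = 1300·(142.0 − 19)/(19 − 2.500) = 9691 L/s.

9690 L/s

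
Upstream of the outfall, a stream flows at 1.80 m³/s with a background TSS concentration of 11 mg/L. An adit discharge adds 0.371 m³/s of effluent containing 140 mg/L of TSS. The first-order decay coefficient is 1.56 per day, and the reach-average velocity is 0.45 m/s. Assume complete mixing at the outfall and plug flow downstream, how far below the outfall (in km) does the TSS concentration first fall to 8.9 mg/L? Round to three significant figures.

Conservation of mass: C = (1.800·11.00 + 0.3710·140.0) / 2.171 = 71.74/2.171 = 33.04 mg/L.
Set 33.04·exp(−k·t) = 8.9 → t = ln(33.04/8.9)/k = 72650 s = 20.18 h.
Distance = v·t = 0.45·72650 = 32690 m = 32.69 km.

32.7 km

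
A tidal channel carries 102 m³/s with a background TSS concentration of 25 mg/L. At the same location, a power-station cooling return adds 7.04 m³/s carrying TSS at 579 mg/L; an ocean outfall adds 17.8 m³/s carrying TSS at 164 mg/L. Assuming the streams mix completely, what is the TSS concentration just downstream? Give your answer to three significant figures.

Mixed concentration C = ΣQC/ΣQ = (102.0·25.00 + 7.040·579.0 + 17.80·164.0) / 126.8 = 9545/126.8 = 75.26 mg/L.

75.3 mg/L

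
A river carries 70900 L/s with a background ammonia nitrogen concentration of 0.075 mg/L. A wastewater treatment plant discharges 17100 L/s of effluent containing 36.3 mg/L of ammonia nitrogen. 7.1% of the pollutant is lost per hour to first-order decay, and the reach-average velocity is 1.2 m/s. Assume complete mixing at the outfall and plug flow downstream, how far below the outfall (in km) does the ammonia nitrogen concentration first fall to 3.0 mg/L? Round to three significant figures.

Mass balance: C = (70900·0.07500 + 17100·36.30) / 88000 = 626000/88000 = 7.114 mg/L.
7.1%/h lost → k = −ln(1 − 0.071) = 0.07365 h⁻¹.
Set 7.114·exp(−k·t) = 3.0 → t = ln(7.114/3.0)/k = 42210 s = 11.72 h.
Distance = v·t = 1.2·42210 = 50650 m = 50.65 km.

50.7 km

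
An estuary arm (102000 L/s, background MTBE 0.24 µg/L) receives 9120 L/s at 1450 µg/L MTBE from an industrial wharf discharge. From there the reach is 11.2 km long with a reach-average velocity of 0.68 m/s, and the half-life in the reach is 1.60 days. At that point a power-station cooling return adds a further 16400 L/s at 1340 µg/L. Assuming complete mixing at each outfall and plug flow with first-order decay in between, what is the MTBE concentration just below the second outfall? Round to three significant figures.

Flow-weighted average: C = (102000·0.2400 + 9120·1450) / 111100 = 13250000/111100 = 119.2 µg/L; combined flow 111100 L/s.
Travel time t = 11.2·1000 / 0.68 = 16470 s = 4.575 h.
Half-life 1.60 d → k = ln 2 / 1.60 = 0.4332 d⁻¹.
First-order decay: C = 119.2·exp(−k·t) = 119.2·0.9207 = 109.8 µg/L.
Second outfall: C = (111100·109.8 + 16400·1340)/127500 = 268.0 µg/L.

268 µg/L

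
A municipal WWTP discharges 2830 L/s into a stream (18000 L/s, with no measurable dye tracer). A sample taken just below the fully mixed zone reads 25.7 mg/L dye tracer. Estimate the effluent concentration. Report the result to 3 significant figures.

189 mg/L

Mass balance: 18000·0 + 2830·Cₑ = 20830·25.70
→ Cₑ = (20830·25.70 − 18000·0) / 2830 = 189.2 mg/L.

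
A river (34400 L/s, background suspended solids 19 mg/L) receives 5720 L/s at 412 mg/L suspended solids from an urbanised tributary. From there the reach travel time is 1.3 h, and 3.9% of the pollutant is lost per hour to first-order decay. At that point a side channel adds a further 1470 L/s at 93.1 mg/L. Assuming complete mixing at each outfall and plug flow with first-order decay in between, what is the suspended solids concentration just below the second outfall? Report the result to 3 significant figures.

Mass balance: C = (34400·19.00 + 5720·412.0) / 40120 = 3010000/40120 = 75.03 mg/L; combined flow 40120 L/s.
3.9%/h lost → k = −ln(1 − 0.039) = 0.03978 h⁻¹.
After decay, C = 75.03 × e^(−kt) = 75.03 × 0.9496 = 71.25 mg/L.
At the second outfall, C = (40120·71.25 + 1470·93.10) / (40120 + 1470) = 72.02 mg/L.

72.0 mg/L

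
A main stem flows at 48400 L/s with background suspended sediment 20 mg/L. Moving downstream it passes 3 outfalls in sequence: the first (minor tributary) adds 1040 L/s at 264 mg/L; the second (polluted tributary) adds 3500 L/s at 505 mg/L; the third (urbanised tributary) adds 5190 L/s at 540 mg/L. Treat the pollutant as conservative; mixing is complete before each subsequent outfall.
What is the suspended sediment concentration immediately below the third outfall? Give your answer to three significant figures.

Below outfall 1: Q → 49440 L/s, C = (48400·20.00 + 1040·264.0)/49440 = 25.13 mg/L.
Below outfall 2: Q → 52940 L/s, C = (49440·25.13 + 3500·505.0)/52940 = 56.86 mg/L.
Below outfall 3: Q → 58130 L/s, C = (52940·56.86 + 5190·540.0)/58130 = 99.99 mg/L.

100 mg/L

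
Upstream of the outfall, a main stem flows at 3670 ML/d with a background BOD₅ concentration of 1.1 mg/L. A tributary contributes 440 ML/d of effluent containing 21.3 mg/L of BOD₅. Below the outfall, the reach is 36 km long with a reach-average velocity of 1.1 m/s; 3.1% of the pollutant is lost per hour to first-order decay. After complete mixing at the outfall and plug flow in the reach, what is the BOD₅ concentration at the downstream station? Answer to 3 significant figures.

Mixed concentration C = ΣQC/ΣQ = (3670·1.100 + 440.0·21.30) / 4110 = 13410/4110 = 3.263 mg/L.
Travel time t = 36·1000 / 1.1 = 32730 s = 9.091 h.
3.1%/h lost → k = −ln(1 − 0.031) = 0.03149 h⁻¹.
After decay, C = 3.263 × e^(−kt) = 3.263 × 0.7511 = 2.450 mg/L.

2.45 mg/L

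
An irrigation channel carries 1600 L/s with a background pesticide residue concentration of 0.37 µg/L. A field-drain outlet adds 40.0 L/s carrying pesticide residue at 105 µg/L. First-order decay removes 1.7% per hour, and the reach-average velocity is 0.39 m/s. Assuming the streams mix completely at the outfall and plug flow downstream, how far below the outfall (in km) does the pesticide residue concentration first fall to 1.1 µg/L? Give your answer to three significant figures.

Mass balance: C = (1600·0.3700 + 40.00·105.0) / 1640 = 4792/1640 = 2.922 µg/L.
1.7%/h lost → k = −ln(1 − 0.017) = 0.01715 h⁻¹.
Set 2.922·exp(−k·t) = 1.1 → t = ln(2.922/1.1)/k = 205100 s = 56.98 h.
Distance = v·t = 0.39·205100 = 80000 m = 80.00 km.

80.0 km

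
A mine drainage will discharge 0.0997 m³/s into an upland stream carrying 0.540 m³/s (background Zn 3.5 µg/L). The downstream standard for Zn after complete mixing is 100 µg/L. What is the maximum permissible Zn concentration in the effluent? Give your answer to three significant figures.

At the limit, (Qr·Cr + Qe·Cₑ)/(Qr + Qe) = 100:
Cₑ = (0.6397·100 − 0.5400·3.500) / 0.09970 = 622.7 µg/L.

623 µg/L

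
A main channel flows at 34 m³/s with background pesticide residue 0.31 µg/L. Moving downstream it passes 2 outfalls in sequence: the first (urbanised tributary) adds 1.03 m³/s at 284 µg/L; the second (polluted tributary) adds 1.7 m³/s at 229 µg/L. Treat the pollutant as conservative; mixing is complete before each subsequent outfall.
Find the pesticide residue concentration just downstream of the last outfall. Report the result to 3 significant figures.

18.8 µg/L

Outfall 1: combined Q = 35.03 m³/s; C = (34.00·0.3100 + 1.030·284.0)/35.03 = 8.651 µg/L.
Outfall 2: combined Q = 36.73 m³/s; C = (35.03·8.651 + 1.700·229.0)/36.73 = 18.85 µg/L.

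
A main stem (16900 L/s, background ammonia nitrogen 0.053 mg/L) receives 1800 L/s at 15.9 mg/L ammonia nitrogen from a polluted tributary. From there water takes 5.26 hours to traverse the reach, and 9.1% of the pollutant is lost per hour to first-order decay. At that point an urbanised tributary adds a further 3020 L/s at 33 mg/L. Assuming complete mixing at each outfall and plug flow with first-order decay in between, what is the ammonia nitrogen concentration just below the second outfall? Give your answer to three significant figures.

Flow-weighted average: C = (16900·0.05300 + 1800·15.90) / 18700 = 29520/18700 = 1.578 mg/L; combined flow 18700 L/s.
9.1%/h lost → k = −ln(1 − 0.091) = 0.09541 h⁻¹.
First-order decay: C = 1.578·exp(−k·t) = 1.578·0.6054 = 0.9556 mg/L.
Second outfall: C = (18700·0.9556 + 3020·33.00)/21720 = 5.411 mg/L.

5.41 mg/L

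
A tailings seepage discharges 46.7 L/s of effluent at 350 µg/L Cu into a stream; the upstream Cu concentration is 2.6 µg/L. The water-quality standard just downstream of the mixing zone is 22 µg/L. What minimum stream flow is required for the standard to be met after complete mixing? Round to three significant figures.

Set C_mix = 22: (Q·2.600 + 46.70·350.0) / (Q + 46.70) = 22
→ Q = 46.70·(350.0 − 22)/(22 − 2.600) = 789.6 L/s.

790 L/s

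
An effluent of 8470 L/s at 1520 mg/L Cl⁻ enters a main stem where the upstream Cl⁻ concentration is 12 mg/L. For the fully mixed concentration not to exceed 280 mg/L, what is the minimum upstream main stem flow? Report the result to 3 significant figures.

Set C_mix = 280: (Q·12.00 + 8470·1520) / (Q + 8470) = 280
→ Q = 8470·(1520 − 280)/(280 − 12.00) = 39190 L/s.

39200 L/s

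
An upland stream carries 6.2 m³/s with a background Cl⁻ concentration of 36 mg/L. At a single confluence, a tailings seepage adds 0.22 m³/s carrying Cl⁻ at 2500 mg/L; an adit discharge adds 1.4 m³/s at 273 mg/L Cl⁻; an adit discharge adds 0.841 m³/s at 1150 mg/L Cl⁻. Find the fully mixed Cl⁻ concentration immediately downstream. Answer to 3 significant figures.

245 mg/L

Conservation of mass: C = (6.200·36.00 + 0.2200·2500 + 1.400·273.0 + 0.8410·1150) / 8.661 = 2123/8.661 = 245.1 mg/L.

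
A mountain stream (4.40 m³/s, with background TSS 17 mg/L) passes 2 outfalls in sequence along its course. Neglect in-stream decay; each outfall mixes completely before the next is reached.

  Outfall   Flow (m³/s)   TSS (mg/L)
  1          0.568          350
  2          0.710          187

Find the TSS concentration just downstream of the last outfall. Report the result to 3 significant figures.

71.6 mg/L

Outfall 1: combined Q = 4.968 m³/s; C = (4.400·17.00 + 0.5680·350.0)/4.968 = 55.07 mg/L.
Outfall 2: combined Q = 5.678 m³/s; C = (4.968·55.07 + 0.7100·187.0)/5.678 = 71.57 mg/L.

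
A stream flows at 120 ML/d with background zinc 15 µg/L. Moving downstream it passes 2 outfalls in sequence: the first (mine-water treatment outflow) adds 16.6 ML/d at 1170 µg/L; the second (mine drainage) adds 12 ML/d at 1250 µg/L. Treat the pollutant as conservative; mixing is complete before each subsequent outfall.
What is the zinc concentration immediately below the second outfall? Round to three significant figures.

Below outfall 1: Q → 136.6 ML/d, C = (120.0·15.00 + 16.60·1170)/136.6 = 155.4 µg/L.
Below outfall 2: Q → 148.6 ML/d, C = (136.6·155.4 + 12.00·1250)/148.6 = 243.8 µg/L.

244 µg/L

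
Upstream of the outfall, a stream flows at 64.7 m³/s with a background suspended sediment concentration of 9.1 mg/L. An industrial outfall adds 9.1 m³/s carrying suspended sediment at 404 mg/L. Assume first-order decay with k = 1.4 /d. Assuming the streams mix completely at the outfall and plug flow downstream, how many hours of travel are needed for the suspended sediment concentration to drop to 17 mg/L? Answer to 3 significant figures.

21.0 h

Flow-weighted average: C = (64.70·9.100 + 9.100·404.0) / 73.80 = 4265/73.80 = 57.79 mg/L.
57.79·exp(−k·t) = 17 → t = ln(57.79/17)/k = 75520 s = 20.98 h.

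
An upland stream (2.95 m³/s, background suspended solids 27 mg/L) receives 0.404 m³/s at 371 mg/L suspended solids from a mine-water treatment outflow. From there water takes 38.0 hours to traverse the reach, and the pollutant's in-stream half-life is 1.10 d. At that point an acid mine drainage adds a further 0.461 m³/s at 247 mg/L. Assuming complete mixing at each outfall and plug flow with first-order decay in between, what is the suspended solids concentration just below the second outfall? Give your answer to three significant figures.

52.0 mg/L

After mixing, C = (2.950·27.00 + 0.4040·371.0) / 3.354 = 229.5/3.354 = 68.44 mg/L; combined flow 3.354 m³/s.
Half-life 1.10 d → k = ln 2 / 1.10 = 0.6301 d⁻¹.
After decay, C = 68.44 × e^(−kt) = 68.44 × 0.3687 = 25.23 mg/L.
Second outfall: C = (3.354·25.23 + 0.4610·247.0)/3.815 = 52.03 mg/L.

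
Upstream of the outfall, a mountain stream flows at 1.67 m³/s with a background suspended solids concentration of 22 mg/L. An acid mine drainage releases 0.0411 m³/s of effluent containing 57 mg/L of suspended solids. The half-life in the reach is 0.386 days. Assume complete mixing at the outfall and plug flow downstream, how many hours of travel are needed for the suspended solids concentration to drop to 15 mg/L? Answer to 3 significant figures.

5.62 h

Mass balance: C = (1.670·22.00 + 0.04110·57.00) / 1.711 = 39.08/1.711 = 22.84 mg/L.
Half-life 0.386 d → k = ln 2 / 0.386 = 1.796 d⁻¹.
22.84·exp(−k·t) = 15 → t = ln(22.84/15)/k = 20230 s = 5.620 h.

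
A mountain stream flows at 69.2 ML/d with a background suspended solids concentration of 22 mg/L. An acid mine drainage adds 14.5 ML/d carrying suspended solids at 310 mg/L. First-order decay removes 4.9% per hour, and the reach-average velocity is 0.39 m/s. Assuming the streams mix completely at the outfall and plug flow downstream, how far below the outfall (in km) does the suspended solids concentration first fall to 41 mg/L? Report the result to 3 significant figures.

After mixing, C = (69.20·22.00 + 14.50·310.0) / 83.70 = 6017/83.70 = 71.89 mg/L.
4.9%/h lost → k = −ln(1 − 0.049) = 0.05024 h⁻¹.
Set 71.89·exp(−k·t) = 41 → t = ln(71.89/41)/k = 40240 s = 11.18 h.
Distance = v·t = 0.39·40240 = 15690 m = 15.69 km.

15.7 km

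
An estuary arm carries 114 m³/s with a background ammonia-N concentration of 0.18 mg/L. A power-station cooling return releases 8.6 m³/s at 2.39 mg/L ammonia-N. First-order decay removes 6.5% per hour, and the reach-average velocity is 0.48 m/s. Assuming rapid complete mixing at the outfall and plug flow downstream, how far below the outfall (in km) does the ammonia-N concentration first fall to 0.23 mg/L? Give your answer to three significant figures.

Mixed concentration C = ΣQC/ΣQ = (114.0·0.1800 + 8.600·2.390) / 122.6 = 41.07/122.6 = 0.3350 mg/L.
6.5%/h lost → k = −ln(1 − 0.065) = 0.06721 h⁻¹.
Set 0.3350·exp(−k·t) = 0.23 → t = ln(0.3350/0.23)/k = 20150 s = 5.596 h.
Distance = v·t = 0.48·20150 = 9671 m = 9.671 km.

9.67 km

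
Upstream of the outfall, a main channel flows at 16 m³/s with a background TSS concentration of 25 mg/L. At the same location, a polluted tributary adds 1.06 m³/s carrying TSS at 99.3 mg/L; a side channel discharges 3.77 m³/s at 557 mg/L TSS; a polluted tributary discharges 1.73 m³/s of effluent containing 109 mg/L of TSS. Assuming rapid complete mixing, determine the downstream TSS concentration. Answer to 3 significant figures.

Mass balance: C = (16.00·25.00 + 1.060·99.30 + 3.770·557.0 + 1.730·109.0) / 22.56 = 2794/22.56 = 123.8 mg/L.

124 mg/L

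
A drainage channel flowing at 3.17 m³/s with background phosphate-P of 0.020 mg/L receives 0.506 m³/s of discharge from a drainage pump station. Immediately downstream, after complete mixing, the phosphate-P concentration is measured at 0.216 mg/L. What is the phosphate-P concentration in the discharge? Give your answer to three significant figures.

1.44 mg/L

Mass balance: 3.170·0.02000 + 0.5060·Cₑ = 3.676·0.2160
→ Cₑ = (3.676·0.2160 − 3.170·0.02000) / 0.5060 = 1.444 mg/L.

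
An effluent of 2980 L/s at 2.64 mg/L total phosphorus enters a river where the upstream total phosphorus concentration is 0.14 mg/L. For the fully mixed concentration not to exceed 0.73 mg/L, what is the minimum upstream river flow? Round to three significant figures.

Set C_mix = 0.73: (Q·0.1400 + 2980·2.640) / (Q + 2980) = 0.73
→ Q = 2980·(2.640 − 0.73)/(0.73 − 0.1400) = 9647 L/s.

9650 L/s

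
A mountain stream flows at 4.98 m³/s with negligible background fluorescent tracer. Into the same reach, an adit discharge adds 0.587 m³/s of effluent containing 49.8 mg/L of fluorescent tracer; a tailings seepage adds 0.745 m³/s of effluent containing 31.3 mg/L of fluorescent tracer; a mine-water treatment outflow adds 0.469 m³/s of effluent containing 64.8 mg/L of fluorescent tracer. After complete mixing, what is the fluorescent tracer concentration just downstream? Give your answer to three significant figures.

12.2 mg/L

Mass balance: C = (4.980·0 + 0.5870·49.80 + 0.7450·31.30 + 0.4690·64.80) / 6.781 = 82.94/6.781 = 12.23 mg/L.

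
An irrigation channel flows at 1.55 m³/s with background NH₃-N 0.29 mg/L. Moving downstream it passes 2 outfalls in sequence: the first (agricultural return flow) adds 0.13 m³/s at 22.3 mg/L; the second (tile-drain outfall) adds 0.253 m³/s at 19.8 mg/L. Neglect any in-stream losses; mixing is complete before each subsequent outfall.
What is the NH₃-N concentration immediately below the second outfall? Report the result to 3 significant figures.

After outfall 1: Q = 1.550 + 0.1300 = 1.680 m³/s; C = (1.550·0.2900 + 0.1300·22.30)/1.680 = 1.993 mg/L.
After outfall 2: Q = 1.680 + 0.2530 = 1.933 m³/s; C = (1.680·1.993 + 0.2530·19.80)/1.933 = 4.324 mg/L.

4.32 mg/L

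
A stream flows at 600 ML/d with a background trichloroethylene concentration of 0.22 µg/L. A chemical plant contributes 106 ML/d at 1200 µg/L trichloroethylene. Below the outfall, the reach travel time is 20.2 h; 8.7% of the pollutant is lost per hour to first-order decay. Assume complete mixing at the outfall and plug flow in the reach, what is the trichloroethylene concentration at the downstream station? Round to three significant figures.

Flow-weighted average: C = (600.0·0.2200 + 106.0·1200) / 706.0 = 127300/706.0 = 180.4 µg/L.
8.7%/h lost → k = −ln(1 − 0.087) = 0.09102 h⁻¹.
After decay, C = 180.4 × e^(−kt) = 180.4 × 0.1590 = 28.68 µg/L.

28.7 µg/L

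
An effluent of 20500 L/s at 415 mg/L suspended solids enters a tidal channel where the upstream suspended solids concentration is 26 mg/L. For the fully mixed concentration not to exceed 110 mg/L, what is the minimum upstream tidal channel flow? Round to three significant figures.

74400 L/s

Set C_mix = 110: (Q·26.00 + 20500·415.0) / (Q + 20500) = 110
→ Q = 20500·(415.0 − 110)/(110 − 26.00) = 74430 L/s.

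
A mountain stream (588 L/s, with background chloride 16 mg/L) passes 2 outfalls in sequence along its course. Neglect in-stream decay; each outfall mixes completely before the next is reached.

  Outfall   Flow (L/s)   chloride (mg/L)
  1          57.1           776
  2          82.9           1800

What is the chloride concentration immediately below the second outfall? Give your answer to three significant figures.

279 mg/L

After outfall 1: Q = 588.0 + 57.10 = 645.1 L/s; C = (588.0·16.00 + 57.10·776.0)/645.1 = 83.27 mg/L.
After outfall 2: Q = 645.1 + 82.90 = 728.0 L/s; C = (645.1·83.27 + 82.90·1800)/728.0 = 278.8 mg/L.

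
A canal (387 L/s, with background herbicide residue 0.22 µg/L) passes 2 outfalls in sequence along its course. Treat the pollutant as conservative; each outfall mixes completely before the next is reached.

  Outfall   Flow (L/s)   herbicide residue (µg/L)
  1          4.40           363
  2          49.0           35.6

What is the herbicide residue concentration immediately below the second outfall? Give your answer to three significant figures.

After outfall 1: Q = 387.0 + 4.400 = 391.4 L/s; C = (387.0·0.2200 + 4.400·363.0)/391.4 = 4.298 µg/L.
After outfall 2: Q = 391.4 + 49.00 = 440.4 L/s; C = (391.4·4.298 + 49.00·35.60)/440.4 = 7.781 µg/L.

7.78 µg/L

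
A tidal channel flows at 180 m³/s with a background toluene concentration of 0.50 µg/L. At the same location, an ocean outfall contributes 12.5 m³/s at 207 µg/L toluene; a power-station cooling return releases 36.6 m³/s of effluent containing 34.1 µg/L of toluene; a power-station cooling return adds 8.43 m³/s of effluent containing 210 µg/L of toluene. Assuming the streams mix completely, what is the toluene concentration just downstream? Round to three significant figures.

24.0 µg/L

Mixed concentration C = ΣQC/ΣQ = (180.0·0.5000 + 12.50·207.0 + 36.60·34.10 + 8.430·210.0) / 237.5 = 5696/237.5 = 23.98 µg/L.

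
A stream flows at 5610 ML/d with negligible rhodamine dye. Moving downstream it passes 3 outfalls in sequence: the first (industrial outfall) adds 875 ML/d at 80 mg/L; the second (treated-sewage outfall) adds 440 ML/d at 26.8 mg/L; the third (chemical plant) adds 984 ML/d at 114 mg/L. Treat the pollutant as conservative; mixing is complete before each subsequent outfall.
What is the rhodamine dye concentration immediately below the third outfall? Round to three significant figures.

24.5 mg/L

After outfall 1: Q = 5610 + 875.0 = 6485 ML/d; C = (5610·0 + 875.0·80.00)/6485 = 10.79 mg/L.
After outfall 2: Q = 6485 + 440.0 = 6925 ML/d; C = (6485·10.79 + 440.0·26.80)/6925 = 11.81 mg/L.
After outfall 3: Q = 6925 + 984.0 = 7909 ML/d; C = (6925·11.81 + 984.0·114.0)/7909 = 24.52 mg/L.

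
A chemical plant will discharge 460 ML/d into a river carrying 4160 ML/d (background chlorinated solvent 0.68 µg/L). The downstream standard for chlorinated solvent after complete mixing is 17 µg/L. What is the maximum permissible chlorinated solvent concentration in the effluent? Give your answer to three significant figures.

At the limit, (Qr·Cr + Qe·Cₑ)/(Qr + Qe) = 17:
Cₑ = (4620·17 − 4160·0.6800) / 460.0 = 164.6 µg/L.

165 µg/L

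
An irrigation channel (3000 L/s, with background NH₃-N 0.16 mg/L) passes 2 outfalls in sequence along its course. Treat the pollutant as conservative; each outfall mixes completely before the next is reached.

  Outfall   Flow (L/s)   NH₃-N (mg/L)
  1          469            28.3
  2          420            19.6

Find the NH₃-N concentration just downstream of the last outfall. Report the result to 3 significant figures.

Below outfall 1: Q → 3469 L/s, C = (3000·0.1600 + 469.0·28.30)/3469 = 3.964 mg/L.
Below outfall 2: Q → 3889 L/s, C = (3469·3.964 + 420.0·19.60)/3889 = 5.653 mg/L.

5.65 mg/L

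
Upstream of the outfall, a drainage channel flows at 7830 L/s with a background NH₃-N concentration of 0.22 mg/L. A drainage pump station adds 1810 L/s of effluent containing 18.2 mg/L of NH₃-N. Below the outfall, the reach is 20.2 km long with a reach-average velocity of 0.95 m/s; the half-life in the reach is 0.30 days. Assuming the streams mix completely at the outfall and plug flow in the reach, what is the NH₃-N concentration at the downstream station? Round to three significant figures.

Conservation of mass: C = (7830·0.2200 + 1810·18.20) / 9640 = 34660/9640 = 3.596 mg/L.
Travel time t = 20.2·1000 / 0.95 = 21260 s = 5.906 h.
Half-life 0.30 d → k = ln 2 / 0.30 = 2.310 d⁻¹.
First-order decay: C = 3.596·exp(−k·t) = 3.596·0.5663 = 2.036 mg/L.

2.04 mg/L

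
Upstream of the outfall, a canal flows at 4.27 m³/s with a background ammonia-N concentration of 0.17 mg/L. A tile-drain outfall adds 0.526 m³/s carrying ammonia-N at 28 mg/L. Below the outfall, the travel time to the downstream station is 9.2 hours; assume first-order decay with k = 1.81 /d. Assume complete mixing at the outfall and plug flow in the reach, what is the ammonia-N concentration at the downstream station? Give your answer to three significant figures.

1.61 mg/L

Flow-weighted average: C = (4.270·0.1700 + 0.5260·28.00) / 4.796 = 15.45/4.796 = 3.222 mg/L.
Decay over the reach: 3.222·exp(−kt) = 3.222·0.4997 = 1.610 mg/L.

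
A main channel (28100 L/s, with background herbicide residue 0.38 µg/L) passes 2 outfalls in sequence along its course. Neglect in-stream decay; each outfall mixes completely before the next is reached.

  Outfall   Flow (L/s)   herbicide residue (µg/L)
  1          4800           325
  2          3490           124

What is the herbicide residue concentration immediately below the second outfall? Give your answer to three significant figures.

Outfall 1: combined Q = 32900 L/s; C = (28100·0.3800 + 4800·325.0)/32900 = 47.74 µg/L.
Outfall 2: combined Q = 36390 L/s; C = (32900·47.74 + 3490·124.0)/36390 = 55.05 µg/L.

55.1 µg/L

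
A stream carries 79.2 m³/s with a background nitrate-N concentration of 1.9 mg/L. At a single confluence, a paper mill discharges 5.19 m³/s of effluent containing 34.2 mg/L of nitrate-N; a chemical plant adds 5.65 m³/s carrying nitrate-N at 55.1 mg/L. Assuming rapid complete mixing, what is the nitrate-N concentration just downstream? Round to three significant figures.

Flow-weighted average: C = (79.20·1.900 + 5.190·34.20 + 5.650·55.10) / 90.04 = 639.3/90.04 = 7.100 mg/L.

7.10 mg/L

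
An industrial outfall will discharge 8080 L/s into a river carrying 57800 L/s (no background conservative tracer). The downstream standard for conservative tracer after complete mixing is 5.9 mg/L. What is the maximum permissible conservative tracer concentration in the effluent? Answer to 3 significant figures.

48.1 mg/L

At the limit, (Qr·Cr + Qe·Cₑ)/(Qr + Qe) = 5.9:
Cₑ = (65880·5.9 − 57800·0) / 8080 = 48.11 mg/L.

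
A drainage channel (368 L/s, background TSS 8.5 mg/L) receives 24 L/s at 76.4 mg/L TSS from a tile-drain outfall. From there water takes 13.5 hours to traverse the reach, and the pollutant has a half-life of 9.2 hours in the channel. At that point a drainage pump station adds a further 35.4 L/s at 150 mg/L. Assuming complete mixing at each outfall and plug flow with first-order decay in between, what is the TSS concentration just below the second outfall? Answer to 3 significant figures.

16.6 mg/L

After mixing, C = (368.0·8.500 + 24.00·76.40) / 392.0 = 4962/392.0 = 12.66 mg/L; combined flow 392.0 L/s.
Half-life 9.2 h → k = ln 2 / 9.2 = 0.07534 h⁻¹ = 1.808 d⁻¹.
Decay over the reach: 12.66·exp(−kt) = 12.66·0.3616 = 4.577 mg/L.
At the second outfall, C = (392.0·4.577 + 35.40·150.0) / (392.0 + 35.40) = 16.62 mg/L.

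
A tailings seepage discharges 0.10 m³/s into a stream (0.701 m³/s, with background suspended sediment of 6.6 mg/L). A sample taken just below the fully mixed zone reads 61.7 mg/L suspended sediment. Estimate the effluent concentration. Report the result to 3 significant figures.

448 mg/L

Mass balance: 0.7010·6.600 + 0.1000·Cₑ = 0.8010·61.70
→ Cₑ = (0.8010·61.70 − 0.7010·6.600) / 0.1000 = 448.0 mg/L.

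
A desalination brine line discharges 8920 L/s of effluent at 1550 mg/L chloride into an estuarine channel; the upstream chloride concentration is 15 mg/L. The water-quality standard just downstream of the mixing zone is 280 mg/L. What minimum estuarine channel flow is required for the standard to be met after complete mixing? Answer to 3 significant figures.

Set C_mix = 280: (Q·15.00 + 8920·1550) / (Q + 8920) = 280
→ Q = 8920·(1550 − 280)/(280 − 15.00) = 42750 L/s.

42700 L/s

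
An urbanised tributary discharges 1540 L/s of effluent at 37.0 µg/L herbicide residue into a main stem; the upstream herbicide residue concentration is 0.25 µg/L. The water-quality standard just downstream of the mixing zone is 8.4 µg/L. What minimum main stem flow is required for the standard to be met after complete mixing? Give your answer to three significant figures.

Set C_mix = 8.4: (Q·0.2500 + 1540·37.00) / (Q + 1540) = 8.4
→ Q = 1540·(37.00 − 8.4)/(8.4 − 0.2500) = 5404 L/s.

5400 L/s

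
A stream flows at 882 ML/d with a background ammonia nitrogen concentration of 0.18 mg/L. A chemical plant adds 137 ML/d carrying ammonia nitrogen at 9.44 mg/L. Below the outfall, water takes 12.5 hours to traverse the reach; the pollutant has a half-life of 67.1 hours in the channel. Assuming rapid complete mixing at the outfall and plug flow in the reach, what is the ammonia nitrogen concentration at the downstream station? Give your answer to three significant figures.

1.25 mg/L

Mass balance: C = (882.0·0.1800 + 137.0·9.440) / 1019 = 1452/1019 = 1.425 mg/L.
Half-life 67.1 h → k = ln 2 / 67.1 = 0.01033 h⁻¹ = 0.2479 d⁻¹.
After decay, C = 1.425 × e^(−kt) = 1.425 × 0.8789 = 1.252 mg/L.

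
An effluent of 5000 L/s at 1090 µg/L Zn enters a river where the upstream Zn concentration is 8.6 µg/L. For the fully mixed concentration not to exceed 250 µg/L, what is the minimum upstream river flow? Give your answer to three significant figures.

Set C_mix = 250: (Q·8.600 + 5000·1090) / (Q + 5000) = 250
→ Q = 5000·(1090 − 250)/(250 − 8.600) = 17400 L/s.

17400 L/s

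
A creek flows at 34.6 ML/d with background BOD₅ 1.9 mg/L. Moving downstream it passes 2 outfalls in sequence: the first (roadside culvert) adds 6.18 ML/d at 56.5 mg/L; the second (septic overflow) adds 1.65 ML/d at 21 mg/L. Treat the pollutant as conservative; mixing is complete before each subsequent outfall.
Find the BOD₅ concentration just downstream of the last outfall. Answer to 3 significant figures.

10.6 mg/L

Below outfall 1: Q → 40.78 ML/d, C = (34.60·1.900 + 6.180·56.50)/40.78 = 10.17 mg/L.
Below outfall 2: Q → 42.43 ML/d, C = (40.78·10.17 + 1.650·21.00)/42.43 = 10.60 mg/L.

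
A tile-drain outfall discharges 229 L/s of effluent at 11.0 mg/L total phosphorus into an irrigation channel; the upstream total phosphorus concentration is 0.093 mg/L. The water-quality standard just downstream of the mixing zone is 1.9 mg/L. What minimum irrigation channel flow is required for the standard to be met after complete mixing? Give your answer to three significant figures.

1150 L/s

Set C_mix = 1.9: (Q·0.09300 + 229.0·11.00) / (Q + 229.0) = 1.9
→ Q = 229.0·(11.00 − 1.9)/(1.9 − 0.09300) = 1153 L/s.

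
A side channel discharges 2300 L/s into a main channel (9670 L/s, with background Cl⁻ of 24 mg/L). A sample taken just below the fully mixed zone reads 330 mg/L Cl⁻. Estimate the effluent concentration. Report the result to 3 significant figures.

Mass balance: 9670·24.00 + 2300·Cₑ = 11970·330.0
→ Cₑ = (11970·330.0 − 9670·24.00) / 2300 = 1617 mg/L.

1620 mg/L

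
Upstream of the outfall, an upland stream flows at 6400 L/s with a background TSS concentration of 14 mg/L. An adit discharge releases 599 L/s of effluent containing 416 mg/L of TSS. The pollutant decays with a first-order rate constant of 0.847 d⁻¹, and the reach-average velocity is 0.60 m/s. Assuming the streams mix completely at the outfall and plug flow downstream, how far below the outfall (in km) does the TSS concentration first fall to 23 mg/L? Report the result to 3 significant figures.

Mixed concentration C = ΣQC/ΣQ = (6400·14.00 + 599.0·416.0) / 6999 = 338800/6999 = 48.40 mg/L.
Set 48.40·exp(−k·t) = 23 → t = ln(48.40/23)/k = 75900 s = 21.08 h.
Distance = v·t = 0.60·75900 = 45540 m = 45.54 km.

45.5 km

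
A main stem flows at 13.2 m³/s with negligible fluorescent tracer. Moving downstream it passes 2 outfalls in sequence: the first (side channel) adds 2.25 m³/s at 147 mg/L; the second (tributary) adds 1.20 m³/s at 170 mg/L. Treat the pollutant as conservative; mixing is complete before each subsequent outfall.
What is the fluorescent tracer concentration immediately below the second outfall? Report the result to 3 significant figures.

32.1 mg/L

After outfall 1: Q = 13.20 + 2.250 = 15.45 m³/s; C = (13.20·0 + 2.250·147.0)/15.45 = 21.41 mg/L.
After outfall 2: Q = 15.45 + 1.200 = 16.65 m³/s; C = (15.45·21.41 + 1.200·170.0)/16.65 = 32.12 mg/L.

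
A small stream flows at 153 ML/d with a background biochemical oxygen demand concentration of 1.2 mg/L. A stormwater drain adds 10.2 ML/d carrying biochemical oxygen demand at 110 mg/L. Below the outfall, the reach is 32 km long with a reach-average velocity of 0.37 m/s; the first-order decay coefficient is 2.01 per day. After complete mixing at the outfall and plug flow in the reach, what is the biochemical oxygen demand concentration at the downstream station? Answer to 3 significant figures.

After mixing, C = (153.0·1.200 + 10.20·110.0) / 163.2 = 1306/163.2 = 8.000 mg/L.
Travel time t = 32·1000 / 0.37 = 86490 s = 24.02 h.
After decay, C = 8.000 × e^(−kt) = 8.000 × 0.1337 = 1.070 mg/L.

1.07 mg/L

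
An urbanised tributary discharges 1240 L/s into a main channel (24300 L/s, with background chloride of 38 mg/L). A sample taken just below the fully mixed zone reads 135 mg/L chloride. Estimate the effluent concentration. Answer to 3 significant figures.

Mass balance: 24300·38.00 + 1240·Cₑ = 25540·135.0
→ Cₑ = (25540·135.0 − 24300·38.00) / 1240 = 2036 mg/L.

2040 mg/L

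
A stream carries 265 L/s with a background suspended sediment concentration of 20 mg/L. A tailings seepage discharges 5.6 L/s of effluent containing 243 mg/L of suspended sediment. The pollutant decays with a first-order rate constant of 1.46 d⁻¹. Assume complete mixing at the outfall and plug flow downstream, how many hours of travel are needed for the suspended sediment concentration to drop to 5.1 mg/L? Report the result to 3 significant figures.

Mixed concentration C = ΣQC/ΣQ = (265.0·20.00 + 5.600·243.0) / 270.6 = 6661/270.6 = 24.61 mg/L.
24.61·exp(−k·t) = 5.1 → t = ln(24.61/5.1)/k = 93150 s = 25.88 h.

25.9 h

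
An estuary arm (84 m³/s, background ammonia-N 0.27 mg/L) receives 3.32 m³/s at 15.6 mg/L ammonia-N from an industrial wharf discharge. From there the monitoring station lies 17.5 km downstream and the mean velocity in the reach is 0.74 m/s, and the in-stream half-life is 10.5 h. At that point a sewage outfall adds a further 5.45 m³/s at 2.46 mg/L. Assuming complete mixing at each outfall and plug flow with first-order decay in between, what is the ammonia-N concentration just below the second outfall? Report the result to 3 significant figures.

0.665 mg/L

Mass balance: C = (84.00·0.2700 + 3.320·15.60) / 87.32 = 74.47/87.32 = 0.8529 mg/L; combined flow 87.32 m³/s.
Travel time t = 17.5·1000 / 0.74 = 23650 s = 6.569 h.
Half-life 10.5 h → k = ln 2 / 10.5 = 0.06601 h⁻¹ = 1.584 d⁻¹.
First-order decay: C = 0.8529·exp(−k·t) = 0.8529·0.6481 = 0.5528 mg/L.
At the second outfall, C = (87.32·0.5528 + 5.450·2.460) / (87.32 + 5.450) = 0.6648 mg/L.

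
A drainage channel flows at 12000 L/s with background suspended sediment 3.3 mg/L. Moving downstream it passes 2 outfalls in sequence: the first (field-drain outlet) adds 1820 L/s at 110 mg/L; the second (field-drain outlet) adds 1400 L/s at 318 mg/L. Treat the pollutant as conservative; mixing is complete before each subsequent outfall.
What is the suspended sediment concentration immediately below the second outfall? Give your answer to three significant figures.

45.0 mg/L

After outfall 1: Q = 12000 + 1820 = 13820 L/s; C = (12000·3.300 + 1820·110.0)/13820 = 17.35 mg/L.
After outfall 2: Q = 13820 + 1400 = 15220 L/s; C = (13820·17.35 + 1400·318.0)/15220 = 45.01 mg/L.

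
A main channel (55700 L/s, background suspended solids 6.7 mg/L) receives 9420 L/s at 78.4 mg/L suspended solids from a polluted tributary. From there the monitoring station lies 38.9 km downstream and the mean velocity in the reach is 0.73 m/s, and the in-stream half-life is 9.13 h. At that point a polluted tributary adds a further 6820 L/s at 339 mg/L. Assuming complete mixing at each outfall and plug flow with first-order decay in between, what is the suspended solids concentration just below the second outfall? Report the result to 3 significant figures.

37.2 mg/L

Mixed concentration C = ΣQC/ΣQ = (55700·6.700 + 9420·78.40) / 65120 = 1112000/65120 = 17.07 mg/L; combined flow 65120 L/s.
Travel time t = 38.9·1000 / 0.73 = 53290 s = 14.80 h.
Half-life 9.13 h → k = ln 2 / 9.13 = 0.07592 h⁻¹ = 1.822 d⁻¹.
First-order decay: C = 17.07·exp(−k·t) = 17.07·0.3251 = 5.549 mg/L.
At the second outfall, C = (65120·5.549 + 6820·339.0) / (65120 + 6820) = 37.16 mg/L.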